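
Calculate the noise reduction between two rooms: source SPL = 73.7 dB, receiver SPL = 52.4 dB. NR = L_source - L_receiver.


NR = L_source - L_receiver (difference between source and receiving room levels)
NR = 73.7 - 52.4 = 21.3 dB


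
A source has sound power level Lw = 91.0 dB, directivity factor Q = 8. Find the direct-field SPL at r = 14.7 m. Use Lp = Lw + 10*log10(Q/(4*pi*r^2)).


4*pi*r^2 = 4*pi*14.7^2 = 2715.47 m^2
Q / (4*pi*r^2) = 8 / 2715.47 = 0.00294608
Lp = 91.0 + 10*log10(0.00294608) = 65.692 dB


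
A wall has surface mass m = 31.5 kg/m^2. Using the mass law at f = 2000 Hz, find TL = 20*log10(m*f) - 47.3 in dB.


m * f = 31.5 * 2000 = 63000
20*log10(63000) = 95.9868 dB
TL = 95.9868 - 47.3 = 48.687 dB


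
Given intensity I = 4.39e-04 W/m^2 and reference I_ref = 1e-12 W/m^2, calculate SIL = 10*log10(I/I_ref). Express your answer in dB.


I / I_ref = 4.39e-04 / 1e-12 = 4.39e+08
SIL = 10 * log10(4.39e+08) = 86.425 dB


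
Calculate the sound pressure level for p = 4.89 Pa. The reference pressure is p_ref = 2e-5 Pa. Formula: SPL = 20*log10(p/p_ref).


p / p_ref = 4.89 / 2e-5 = 244500
SPL = 20 * log10(244500) = 107.77 dB


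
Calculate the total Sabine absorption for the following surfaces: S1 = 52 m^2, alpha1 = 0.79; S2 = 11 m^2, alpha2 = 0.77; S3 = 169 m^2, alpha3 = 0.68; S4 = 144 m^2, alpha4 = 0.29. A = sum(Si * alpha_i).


52 * 0.79 = 41.08
11 * 0.77 = 8.47
169 * 0.68 = 114.92
144 * 0.29 = 41.76
A_total = 41.08 + 8.47 + 114.92 + 41.76 = 206.23 m^2


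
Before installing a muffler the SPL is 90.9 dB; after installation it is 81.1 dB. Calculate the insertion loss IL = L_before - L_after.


Insertion loss = SPL without muffler - SPL with muffler
IL = 90.9 - 81.1 = 9.8 dB


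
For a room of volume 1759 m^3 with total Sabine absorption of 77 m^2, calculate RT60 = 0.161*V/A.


RT60 = 0.161 * 1759 / 77 = 3.6779 s


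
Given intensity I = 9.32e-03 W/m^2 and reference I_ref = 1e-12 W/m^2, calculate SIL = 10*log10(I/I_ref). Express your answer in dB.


I / I_ref = 9.32e-03 / 1e-12 = 9.32e+09
SIL = 10 * log10(9.32e+09) = 99.694 dB


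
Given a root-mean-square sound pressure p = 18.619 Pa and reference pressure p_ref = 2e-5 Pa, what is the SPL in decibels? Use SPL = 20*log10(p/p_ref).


p / p_ref = 18.619 / 2e-5 = 930950
SPL = 20 * log10(930950) = 119.38 dB


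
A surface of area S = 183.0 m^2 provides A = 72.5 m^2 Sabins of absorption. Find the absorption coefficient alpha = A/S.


Absorption coefficient = absorbed power / incident power
alpha = A / S = 72.5 / 183.0 = 0.39617


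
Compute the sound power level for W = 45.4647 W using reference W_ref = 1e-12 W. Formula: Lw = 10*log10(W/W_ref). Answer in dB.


W / W_ref = 45.4647 / 1e-12 = 4.54647e+13
Lw = 10 * log10(4.54647e+13) = 136.58 dB


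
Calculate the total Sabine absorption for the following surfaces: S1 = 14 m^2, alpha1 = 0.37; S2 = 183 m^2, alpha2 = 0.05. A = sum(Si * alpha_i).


14 * 0.37 = 5.18
183 * 0.05 = 9.15
A_total = 5.18 + 9.15 = 14.33 m^2


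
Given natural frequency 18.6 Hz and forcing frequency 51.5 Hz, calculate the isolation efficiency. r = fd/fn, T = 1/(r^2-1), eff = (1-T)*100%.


r = 51.5 / 18.6 = 2.76882
r^2 - 1 = 2.76882^2 - 1 = 6.66636
T = 1/6.66636 = 0.150007
Efficiency = (1 - 0.150007)*100 = 84.999 %


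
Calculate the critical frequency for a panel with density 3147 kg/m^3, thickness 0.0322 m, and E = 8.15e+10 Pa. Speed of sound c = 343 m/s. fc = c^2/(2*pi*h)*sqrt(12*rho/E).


12*rho/E = 12*3147/8.15e+10 = 4.63362e-07
sqrt(12*rho/E) = sqrt(4.63362e-07) = 0.000680707
c^2/(2*pi*h) = 343^2/(2*pi*0.0322) = 581504
fc = 581504 * 0.000680707 = 395.83 Hz


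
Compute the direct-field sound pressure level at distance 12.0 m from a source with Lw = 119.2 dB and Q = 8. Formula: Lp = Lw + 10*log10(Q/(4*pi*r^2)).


4*pi*r^2 = 4*pi*12.0^2 = 1809.56 m^2
Q / (4*pi*r^2) = 8 / 1809.56 = 0.00442096
Lp = 119.2 + 10*log10(0.00442096) = 95.655 dB


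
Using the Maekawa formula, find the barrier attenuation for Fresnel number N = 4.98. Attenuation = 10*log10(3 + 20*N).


3 + 20*N = 3 + 20*4.98 = 102.6
Att = 10*log10(102.6) = 20.111 dB


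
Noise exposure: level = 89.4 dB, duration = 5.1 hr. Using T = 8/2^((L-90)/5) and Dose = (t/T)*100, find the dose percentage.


T_allowed = 8 / 2^((89.4 - 90)/5) = 8.69388 hr
Dose = 5.1 / 8.69388 * 100 = 58.662 %


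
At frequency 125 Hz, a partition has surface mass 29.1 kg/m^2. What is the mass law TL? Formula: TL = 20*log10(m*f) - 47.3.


m * f = 29.1 * 125 = 3637.5
20*log10(3637.5) = 71.2161 dB
TL = 71.2161 - 47.3 = 23.916 dB


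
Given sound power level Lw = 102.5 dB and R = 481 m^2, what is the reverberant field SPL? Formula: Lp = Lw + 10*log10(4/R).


4/R = 4/481 = 0.00831601
Lp = 102.5 + 10*log10(0.00831601) = 81.699 dB


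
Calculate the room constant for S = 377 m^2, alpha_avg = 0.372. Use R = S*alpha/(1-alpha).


R = 377 * 0.372 / (1 - 0.372) = 223.32 m^2


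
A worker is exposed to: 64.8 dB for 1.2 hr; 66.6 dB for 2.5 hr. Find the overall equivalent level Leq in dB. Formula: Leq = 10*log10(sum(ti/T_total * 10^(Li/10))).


T_total = 1.2 + 2.5 = 3.7 hr
(1.2/3.7) * 10^(64.8/10) = 979444
(2.5/3.7) * 10^(66.6/10) = 3.08843e+06
Sum = 979444 + 3.08843e+06 = 4.06787e+06
Leq = 10*log10(4.06787e+06) = 66.094 dB


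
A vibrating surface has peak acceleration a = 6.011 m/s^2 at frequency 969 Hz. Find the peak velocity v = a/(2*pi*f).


omega = 2*pi*f = 2*pi*969 = 6088.41 rad/s
v = a / omega = 6.011 / 6088.41 = 0.00098729 m/s


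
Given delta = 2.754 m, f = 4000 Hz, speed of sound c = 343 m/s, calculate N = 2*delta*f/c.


N = 2*delta*f/c = 2*delta/lambda, where lambda = c/f
lambda = 343 / 4000 = 0.08575 m
N = 2 * 2.754 / 0.08575 = 64.233


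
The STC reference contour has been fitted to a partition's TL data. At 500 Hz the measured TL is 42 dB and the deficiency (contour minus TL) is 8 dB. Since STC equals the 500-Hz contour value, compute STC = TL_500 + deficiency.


By ASTM E413, STC = value of the fitted reference contour at 500 Hz.
Contour value at 500 Hz = TL_500 + deficiency = 42 + 8 = 50
STC = 50


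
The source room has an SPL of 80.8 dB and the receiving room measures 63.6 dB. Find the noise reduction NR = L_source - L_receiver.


NR = L_source - L_receiver (difference between source and receiving room levels)
NR = 80.8 - 63.6 = 17.2 dB


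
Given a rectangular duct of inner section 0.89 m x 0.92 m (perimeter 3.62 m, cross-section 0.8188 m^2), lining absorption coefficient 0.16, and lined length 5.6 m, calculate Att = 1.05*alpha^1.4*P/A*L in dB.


alpha^1.4 = 0.16^1.4 = 0.076872
Attenuation rate = 1.05 * alpha^1.4 * P / A
= 1.05 * 0.076872 * 3.62 / 0.8188 = 0.356852 dB/m
Total Att = 0.356852 * 5.6 = 1.9984 dB


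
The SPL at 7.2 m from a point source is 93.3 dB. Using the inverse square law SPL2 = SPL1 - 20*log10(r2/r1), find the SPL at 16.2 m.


r2/r1 = 16.2/7.2 = 2.25
Correction = 20*log10(2.25) = 7.04365 dB
SPL2 = 93.3 - 7.04365 = 86.256 dB


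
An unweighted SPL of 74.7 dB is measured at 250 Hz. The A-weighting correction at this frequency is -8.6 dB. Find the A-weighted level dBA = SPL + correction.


A-weighting table: 250 Hz -> -8.6 dB correction
SPL_A = SPL + correction = 74.7 + (-8.6) = 66.1 dBA


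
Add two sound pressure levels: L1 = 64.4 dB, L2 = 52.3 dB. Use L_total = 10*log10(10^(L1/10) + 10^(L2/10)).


10^(64.4/10) = 2.75423e+06
10^(52.3/10) = 169824
Sum = 2.75423e+06 + 169824 = 2.92405e+06
L_total = 10*log10(2.92405e+06) = 64.66 dB


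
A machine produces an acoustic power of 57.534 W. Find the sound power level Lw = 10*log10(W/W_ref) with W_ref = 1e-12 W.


W / W_ref = 57.534 / 1e-12 = 5.7534e+13
Lw = 10 * log10(5.7534e+13) = 137.6 dB


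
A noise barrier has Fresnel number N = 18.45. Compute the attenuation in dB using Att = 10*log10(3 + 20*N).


3 + 20*N = 3 + 20*18.45 = 372
Att = 10*log10(372) = 25.705 dB


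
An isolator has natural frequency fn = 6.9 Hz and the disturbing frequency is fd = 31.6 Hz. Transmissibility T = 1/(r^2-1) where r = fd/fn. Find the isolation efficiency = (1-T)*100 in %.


r = 31.6 / 6.9 = 4.57971
r^2 - 1 = 4.57971^2 - 1 = 19.9737
T = 1/19.9737 = 0.0500658
Efficiency = (1 - 0.0500658)*100 = 94.993 %


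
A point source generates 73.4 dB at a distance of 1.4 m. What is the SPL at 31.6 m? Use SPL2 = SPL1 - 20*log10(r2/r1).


r2/r1 = 31.6/1.4 = 22.5714
Correction = 20*log10(22.5714) = 27.0712 dB
SPL2 = 73.4 - 27.0712 = 46.329 dB


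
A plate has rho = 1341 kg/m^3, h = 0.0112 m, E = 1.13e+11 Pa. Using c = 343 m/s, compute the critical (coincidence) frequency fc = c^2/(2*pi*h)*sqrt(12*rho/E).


12*rho/E = 12*1341/1.13e+11 = 1.42407e-07
sqrt(12*rho/E) = sqrt(1.42407e-07) = 0.000377369
c^2/(2*pi*h) = 343^2/(2*pi*0.0112) = 1.67182e+06
fc = 1.67182e+06 * 0.000377369 = 630.89 Hz


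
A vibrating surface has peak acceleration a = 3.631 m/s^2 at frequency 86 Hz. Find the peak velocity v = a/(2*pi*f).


omega = 2*pi*f = 2*pi*86 = 540.354 rad/s
v = a / omega = 3.631 / 540.354 = 0.0067197 m/s


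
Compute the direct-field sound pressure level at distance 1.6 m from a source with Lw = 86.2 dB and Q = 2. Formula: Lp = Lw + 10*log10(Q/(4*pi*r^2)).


4*pi*r^2 = 4*pi*1.6^2 = 32.1699 m^2
Q / (4*pi*r^2) = 2 / 32.1699 = 0.0621699
Lp = 86.2 + 10*log10(0.0621699) = 74.136 dB


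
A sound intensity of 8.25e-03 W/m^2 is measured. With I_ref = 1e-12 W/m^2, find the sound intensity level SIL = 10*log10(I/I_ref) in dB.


I / I_ref = 8.25e-03 / 1e-12 = 8.25e+09
SIL = 10 * log10(8.25e+09) = 99.165 dB


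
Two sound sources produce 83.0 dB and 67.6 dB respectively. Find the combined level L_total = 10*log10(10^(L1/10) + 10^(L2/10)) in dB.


10^(83.0/10) = 1.99526e+08
10^(67.6/10) = 5.7544e+06
Sum = 1.99526e+08 + 5.7544e+06 = 2.0528e+08
L_total = 10*log10(2.0528e+08) = 83.123 dB


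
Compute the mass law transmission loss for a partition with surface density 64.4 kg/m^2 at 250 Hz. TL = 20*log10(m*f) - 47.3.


m * f = 64.4 * 250 = 16100
20*log10(16100) = 84.1365 dB
TL = 84.1365 - 47.3 = 36.837 dB


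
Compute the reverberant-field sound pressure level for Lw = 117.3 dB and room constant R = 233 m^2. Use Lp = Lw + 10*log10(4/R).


4/R = 4/233 = 0.0171674
Lp = 117.3 + 10*log10(0.0171674) = 99.647 dB


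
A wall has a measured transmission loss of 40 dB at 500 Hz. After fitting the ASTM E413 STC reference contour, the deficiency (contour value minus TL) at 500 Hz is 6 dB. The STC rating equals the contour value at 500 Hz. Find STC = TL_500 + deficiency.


By ASTM E413, STC = value of the fitted reference contour at 500 Hz.
Contour value at 500 Hz = TL_500 + deficiency = 40 + 6 = 46
STC = 46


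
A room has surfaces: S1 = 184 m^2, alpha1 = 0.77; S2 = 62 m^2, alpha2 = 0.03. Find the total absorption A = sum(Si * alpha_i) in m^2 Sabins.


184 * 0.77 = 141.68
62 * 0.03 = 1.86
A_total = 141.68 + 1.86 = 143.54 m^2


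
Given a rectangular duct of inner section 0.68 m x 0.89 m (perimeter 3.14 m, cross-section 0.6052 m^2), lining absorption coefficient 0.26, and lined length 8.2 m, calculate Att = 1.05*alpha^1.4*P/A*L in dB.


alpha^1.4 = 0.26^1.4 = 0.151692
Attenuation rate = 1.05 * alpha^1.4 * P / A
= 1.05 * 0.151692 * 3.14 / 0.6052 = 0.826386 dB/m
Total Att = 0.826386 * 8.2 = 6.7764 dB


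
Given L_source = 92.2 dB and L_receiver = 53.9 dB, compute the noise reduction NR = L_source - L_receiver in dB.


NR = L_source - L_receiver (difference between source and receiving room levels)
NR = 92.2 - 53.9 = 38.3 dB


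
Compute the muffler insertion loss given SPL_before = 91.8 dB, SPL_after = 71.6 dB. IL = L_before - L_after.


Insertion loss = SPL without muffler - SPL with muffler
IL = 91.8 - 71.6 = 20.2 dB


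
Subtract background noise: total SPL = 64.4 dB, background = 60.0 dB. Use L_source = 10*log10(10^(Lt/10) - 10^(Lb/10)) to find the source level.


10^(64.4/10) = 2.75423e+06
10^(60.0/10) = 1e+06
Difference = 2.75423e+06 - 1e+06 = 1.75423e+06
L_source = 10*log10(1.75423e+06) = 62.441 dB


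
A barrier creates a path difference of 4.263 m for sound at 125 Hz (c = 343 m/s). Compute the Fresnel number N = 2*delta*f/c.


N = 2*delta*f/c = 2*delta/lambda, where lambda = c/f
lambda = 343 / 125 = 2.744 m
N = 2 * 4.263 / 2.744 = 3.1071


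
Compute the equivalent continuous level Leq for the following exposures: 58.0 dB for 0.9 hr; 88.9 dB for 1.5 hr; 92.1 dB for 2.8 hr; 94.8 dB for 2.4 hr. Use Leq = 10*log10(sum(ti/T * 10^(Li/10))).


T_total = 0.9 + 1.5 + 2.8 + 2.4 = 7.6 hr
(0.9/7.6) * 10^(58.0/10) = 74718.6
(1.5/7.6) * 10^(88.9/10) = 1.53207e+08
(2.8/7.6) * 10^(92.1/10) = 5.97509e+08
(2.4/7.6) * 10^(94.8/10) = 9.53669e+08
Sum = 74718.6 + 1.53207e+08 + 5.97509e+08 + 9.53669e+08 = 1.70446e+09
Leq = 10*log10(1.70446e+09) = 92.316 dB


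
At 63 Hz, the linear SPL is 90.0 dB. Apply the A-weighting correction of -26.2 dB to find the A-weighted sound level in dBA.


A-weighting table: 63 Hz -> -26.2 dB correction
SPL_A = SPL + correction = 90.0 + (-26.2) = 63.8 dBA


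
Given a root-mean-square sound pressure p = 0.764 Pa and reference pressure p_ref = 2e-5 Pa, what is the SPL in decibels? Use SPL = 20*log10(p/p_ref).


p / p_ref = 0.764 / 2e-5 = 38200
SPL = 20 * log10(38200) = 91.641 dB


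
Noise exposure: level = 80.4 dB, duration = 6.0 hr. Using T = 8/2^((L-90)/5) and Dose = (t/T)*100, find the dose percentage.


T_allowed = 8 / 2^((80.4 - 90)/5) = 30.2738 hr
Dose = 6.0 / 30.2738 * 100 = 19.819 %


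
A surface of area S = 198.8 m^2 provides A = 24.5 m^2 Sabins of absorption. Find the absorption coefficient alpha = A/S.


Absorption coefficient = absorbed power / incident power
alpha = A / S = 24.5 / 198.8 = 0.12324


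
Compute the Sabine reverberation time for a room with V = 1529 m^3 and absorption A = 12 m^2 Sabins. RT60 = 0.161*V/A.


RT60 = 0.161 * 1529 / 12 = 20.514 s


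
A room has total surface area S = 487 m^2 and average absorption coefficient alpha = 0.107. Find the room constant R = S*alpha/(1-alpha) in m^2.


R = 487 * 0.107 / (1 - 0.107) = 58.353 m^2


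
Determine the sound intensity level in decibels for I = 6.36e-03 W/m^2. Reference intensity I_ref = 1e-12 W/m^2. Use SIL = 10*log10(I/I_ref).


I / I_ref = 6.36e-03 / 1e-12 = 6.36e+09
SIL = 10 * log10(6.36e+09) = 98.035 dB


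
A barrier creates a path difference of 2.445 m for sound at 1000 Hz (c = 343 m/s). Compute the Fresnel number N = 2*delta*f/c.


N = 2*delta*f/c = 2*delta/lambda, where lambda = c/f
lambda = 343 / 1000 = 0.343 m
N = 2 * 2.445 / 0.343 = 14.257


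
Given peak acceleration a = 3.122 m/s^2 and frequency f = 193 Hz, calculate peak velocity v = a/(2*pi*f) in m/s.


omega = 2*pi*f = 2*pi*193 = 1212.65 rad/s
v = a / omega = 3.122 / 1212.65 = 0.0025745 m/s


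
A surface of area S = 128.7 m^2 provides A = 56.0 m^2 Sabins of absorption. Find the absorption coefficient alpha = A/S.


Absorption coefficient = absorbed power / incident power
alpha = A / S = 56.0 / 128.7 = 0.43512


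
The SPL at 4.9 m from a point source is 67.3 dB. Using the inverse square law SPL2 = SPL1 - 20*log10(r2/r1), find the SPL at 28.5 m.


r2/r1 = 28.5/4.9 = 5.81633
Correction = 20*log10(5.81633) = 15.293 dB
SPL2 = 67.3 - 15.293 = 52.007 dB


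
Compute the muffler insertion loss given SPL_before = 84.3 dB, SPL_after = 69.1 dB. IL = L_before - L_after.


Insertion loss = SPL without muffler - SPL with muffler
IL = 84.3 - 69.1 = 15.2 dB


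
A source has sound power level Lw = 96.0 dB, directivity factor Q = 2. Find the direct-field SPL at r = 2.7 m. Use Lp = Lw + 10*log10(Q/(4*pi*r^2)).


4*pi*r^2 = 4*pi*2.7^2 = 91.6088 m^2
Q / (4*pi*r^2) = 2 / 91.6088 = 0.021832
Lp = 96.0 + 10*log10(0.021832) = 79.391 dB


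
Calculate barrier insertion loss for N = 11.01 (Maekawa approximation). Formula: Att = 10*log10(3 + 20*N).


3 + 20*N = 3 + 20*11.01 = 223.2
Att = 10*log10(223.2) = 23.487 dB


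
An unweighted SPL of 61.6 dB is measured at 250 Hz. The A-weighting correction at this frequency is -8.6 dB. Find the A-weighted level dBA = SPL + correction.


A-weighting table: 250 Hz -> -8.6 dB correction
SPL_A = SPL + correction = 61.6 + (-8.6) = 53 dBA


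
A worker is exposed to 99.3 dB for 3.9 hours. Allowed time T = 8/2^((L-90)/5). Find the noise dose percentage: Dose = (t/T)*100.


T_allowed = 8 / 2^((99.3 - 90)/5) = 2.20381 hr
Dose = 3.9 / 2.20381 * 100 = 176.97 %


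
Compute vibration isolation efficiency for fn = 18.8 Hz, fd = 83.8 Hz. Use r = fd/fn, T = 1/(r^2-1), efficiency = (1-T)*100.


r = 83.8 / 18.8 = 4.45745
r^2 - 1 = 4.45745^2 - 1 = 18.8689
T = 1/18.8689 = 0.0529973
Efficiency = (1 - 0.0529973)*100 = 94.7 %


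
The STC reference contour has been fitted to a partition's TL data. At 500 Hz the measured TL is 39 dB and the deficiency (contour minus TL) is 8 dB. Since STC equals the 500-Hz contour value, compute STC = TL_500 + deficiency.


By ASTM E413, STC = value of the fitted reference contour at 500 Hz.
Contour value at 500 Hz = TL_500 + deficiency = 39 + 8 = 47
STC = 47


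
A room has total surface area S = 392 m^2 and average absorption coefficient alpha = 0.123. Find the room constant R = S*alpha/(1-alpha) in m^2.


R = 392 * 0.123 / (1 - 0.123) = 54.978 m^2


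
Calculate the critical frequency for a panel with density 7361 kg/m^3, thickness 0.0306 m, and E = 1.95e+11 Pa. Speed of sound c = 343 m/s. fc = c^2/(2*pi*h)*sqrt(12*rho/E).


12*rho/E = 12*7361/1.95e+11 = 4.52985e-07
sqrt(12*rho/E) = sqrt(4.52985e-07) = 0.000673042
c^2/(2*pi*h) = 343^2/(2*pi*0.0306) = 611909
fc = 611909 * 0.000673042 = 411.84 Hz


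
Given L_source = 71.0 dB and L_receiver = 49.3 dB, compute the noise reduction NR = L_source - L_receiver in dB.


NR = L_source - L_receiver (difference between source and receiving room levels)
NR = 71.0 - 49.3 = 21.7 dB


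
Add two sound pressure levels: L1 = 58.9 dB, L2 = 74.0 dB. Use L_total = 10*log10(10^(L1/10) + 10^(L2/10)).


10^(58.9/10) = 776247
10^(74.0/10) = 2.51189e+07
Sum = 776247 + 2.51189e+07 = 2.58951e+07
L_total = 10*log10(2.58951e+07) = 74.132 dB


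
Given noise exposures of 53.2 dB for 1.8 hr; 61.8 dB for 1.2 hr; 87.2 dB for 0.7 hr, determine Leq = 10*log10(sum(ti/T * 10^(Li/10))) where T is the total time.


T_total = 1.8 + 1.2 + 0.7 = 3.7 hr
(1.8/3.7) * 10^(53.2/10) = 101641
(1.2/3.7) * 10^(61.8/10) = 490885
(0.7/3.7) * 10^(87.2/10) = 9.92879e+07
Sum = 101641 + 490885 + 9.92879e+07 = 9.98804e+07
Leq = 10*log10(9.98804e+07) = 79.995 dB


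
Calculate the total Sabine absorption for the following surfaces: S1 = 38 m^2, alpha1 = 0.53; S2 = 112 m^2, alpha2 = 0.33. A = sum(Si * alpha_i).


38 * 0.53 = 20.14
112 * 0.33 = 36.96
A_total = 20.14 + 36.96 = 57.1 m^2


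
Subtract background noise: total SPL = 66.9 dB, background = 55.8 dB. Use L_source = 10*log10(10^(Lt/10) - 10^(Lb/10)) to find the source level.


10^(66.9/10) = 4.89779e+06
10^(55.8/10) = 380189
Difference = 4.89779e+06 - 380189 = 4.5176e+06
L_source = 10*log10(4.5176e+06) = 66.549 dB


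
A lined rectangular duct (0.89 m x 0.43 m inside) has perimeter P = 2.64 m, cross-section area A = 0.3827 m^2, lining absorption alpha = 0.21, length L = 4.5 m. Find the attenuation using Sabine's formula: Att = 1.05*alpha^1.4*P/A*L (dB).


alpha^1.4 = 0.21^1.4 = 0.112488
Attenuation rate = 1.05 * alpha^1.4 * P / A
= 1.05 * 0.112488 * 2.64 / 0.3827 = 0.814781 dB/m
Total Att = 0.814781 * 4.5 = 3.6665 dB


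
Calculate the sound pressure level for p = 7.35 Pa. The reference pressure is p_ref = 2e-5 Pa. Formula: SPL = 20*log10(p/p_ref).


p / p_ref = 7.35 / 2e-5 = 367500
SPL = 20 * log10(367500) = 111.31 dB


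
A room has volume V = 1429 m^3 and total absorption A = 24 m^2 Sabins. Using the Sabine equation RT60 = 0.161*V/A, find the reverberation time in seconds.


RT60 = 0.161 * 1429 / 24 = 9.5862 s


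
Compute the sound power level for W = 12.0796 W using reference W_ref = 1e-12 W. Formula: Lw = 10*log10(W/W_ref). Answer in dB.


W / W_ref = 12.0796 / 1e-12 = 1.20796e+13
Lw = 10 * log10(1.20796e+13) = 130.82 dB


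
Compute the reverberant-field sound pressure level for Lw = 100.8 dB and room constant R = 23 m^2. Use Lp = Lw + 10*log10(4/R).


4/R = 4/23 = 0.173913
Lp = 100.8 + 10*log10(0.173913) = 93.203 dB


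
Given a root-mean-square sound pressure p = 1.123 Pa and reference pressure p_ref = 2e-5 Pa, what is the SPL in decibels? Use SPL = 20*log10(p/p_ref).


p / p_ref = 1.123 / 2e-5 = 56150
SPL = 20 * log10(56150) = 94.987 dB


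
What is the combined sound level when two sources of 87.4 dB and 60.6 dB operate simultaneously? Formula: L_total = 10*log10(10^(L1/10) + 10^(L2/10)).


10^(87.4/10) = 5.49541e+08
10^(60.6/10) = 1.14815e+06
Sum = 5.49541e+08 + 1.14815e+06 = 5.50689e+08
L_total = 10*log10(5.50689e+08) = 87.409 dB


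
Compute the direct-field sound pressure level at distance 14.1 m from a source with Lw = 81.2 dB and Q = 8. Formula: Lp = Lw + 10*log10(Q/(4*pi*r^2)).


4*pi*r^2 = 4*pi*14.1^2 = 2498.32 m^2
Q / (4*pi*r^2) = 8 / 2498.32 = 0.00320215
Lp = 81.2 + 10*log10(0.00320215) = 56.254 dB


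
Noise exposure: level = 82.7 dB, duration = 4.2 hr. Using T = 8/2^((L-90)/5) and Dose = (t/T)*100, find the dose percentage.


T_allowed = 8 / 2^((82.7 - 90)/5) = 22.0087 hr
Dose = 4.2 / 22.0087 * 100 = 19.083 %


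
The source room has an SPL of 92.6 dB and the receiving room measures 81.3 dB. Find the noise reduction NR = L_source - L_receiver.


NR = L_source - L_receiver (difference between source and receiving room levels)
NR = 92.6 - 81.3 = 11.3 dB


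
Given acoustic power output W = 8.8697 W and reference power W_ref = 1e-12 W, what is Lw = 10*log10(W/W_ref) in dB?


W / W_ref = 8.8697 / 1e-12 = 8.8697e+12
Lw = 10 * log10(8.8697e+12) = 129.48 dB


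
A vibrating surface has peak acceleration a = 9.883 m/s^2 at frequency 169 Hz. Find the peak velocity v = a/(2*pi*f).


omega = 2*pi*f = 2*pi*169 = 1061.86 rad/s
v = a / omega = 9.883 / 1061.86 = 0.0093073 m/s


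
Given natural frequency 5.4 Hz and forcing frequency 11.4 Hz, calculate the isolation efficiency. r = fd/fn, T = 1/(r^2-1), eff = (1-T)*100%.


r = 11.4 / 5.4 = 2.11111
r^2 - 1 = 2.11111^2 - 1 = 3.45679
T = 1/3.45679 = 0.289286
Efficiency = (1 - 0.289286)*100 = 71.071 %


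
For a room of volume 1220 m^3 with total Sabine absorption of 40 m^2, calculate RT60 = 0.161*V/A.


RT60 = 0.161 * 1220 / 40 = 4.9105 s


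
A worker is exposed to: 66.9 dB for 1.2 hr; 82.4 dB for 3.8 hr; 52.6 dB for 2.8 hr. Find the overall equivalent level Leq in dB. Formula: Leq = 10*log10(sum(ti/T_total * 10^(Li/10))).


T_total = 1.2 + 3.8 + 2.8 = 7.8 hr
(1.2/7.8) * 10^(66.9/10) = 753506
(3.8/7.8) * 10^(82.4/10) = 8.46621e+07
(2.8/7.8) * 10^(52.6/10) = 65322.6
Sum = 753506 + 8.46621e+07 + 65322.6 = 8.54809e+07
Leq = 10*log10(8.54809e+07) = 79.319 dB


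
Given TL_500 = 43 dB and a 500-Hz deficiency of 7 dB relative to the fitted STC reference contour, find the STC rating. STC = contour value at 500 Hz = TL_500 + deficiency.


By ASTM E413, STC = value of the fitted reference contour at 500 Hz.
Contour value at 500 Hz = TL_500 + deficiency = 43 + 7 = 50
STC = 50


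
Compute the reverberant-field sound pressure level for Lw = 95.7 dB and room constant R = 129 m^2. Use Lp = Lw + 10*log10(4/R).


4/R = 4/129 = 0.0310078
Lp = 95.7 + 10*log10(0.0310078) = 80.615 dB


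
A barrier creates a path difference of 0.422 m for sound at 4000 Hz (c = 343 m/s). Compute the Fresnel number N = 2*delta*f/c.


N = 2*delta*f/c = 2*delta/lambda, where lambda = c/f
lambda = 343 / 4000 = 0.08575 m
N = 2 * 0.422 / 0.08575 = 9.8426


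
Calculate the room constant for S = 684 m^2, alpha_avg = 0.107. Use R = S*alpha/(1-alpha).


R = 684 * 0.107 / (1 - 0.107) = 81.957 m^2


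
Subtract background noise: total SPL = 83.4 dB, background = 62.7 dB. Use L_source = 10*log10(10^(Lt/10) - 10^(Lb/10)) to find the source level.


10^(83.4/10) = 2.18776e+08
10^(62.7/10) = 1.86209e+06
Difference = 2.18776e+08 - 1.86209e+06 = 2.16914e+08
L_source = 10*log10(2.16914e+08) = 83.363 dB


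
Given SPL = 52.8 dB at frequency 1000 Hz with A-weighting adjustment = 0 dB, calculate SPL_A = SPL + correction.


A-weighting table: 1000 Hz -> 0 dB correction
SPL_A = SPL + correction = 52.8 + (0) = 52.8 dBA


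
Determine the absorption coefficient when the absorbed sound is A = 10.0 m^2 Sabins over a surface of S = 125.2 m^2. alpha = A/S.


Absorption coefficient = absorbed power / incident power
alpha = A / S = 10.0 / 125.2 = 0.079872


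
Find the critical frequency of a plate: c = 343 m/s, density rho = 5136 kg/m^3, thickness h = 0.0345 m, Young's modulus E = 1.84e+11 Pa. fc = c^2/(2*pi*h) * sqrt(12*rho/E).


12*rho/E = 12*5136/1.84e+11 = 3.34957e-07
sqrt(12*rho/E) = sqrt(3.34957e-07) = 0.000578755
c^2/(2*pi*h) = 343^2/(2*pi*0.0345) = 542737
fc = 542737 * 0.000578755 = 314.11 Hz


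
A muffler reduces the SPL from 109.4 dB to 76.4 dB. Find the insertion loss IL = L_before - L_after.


Insertion loss = SPL without muffler - SPL with muffler
IL = 109.4 - 76.4 = 33 dB


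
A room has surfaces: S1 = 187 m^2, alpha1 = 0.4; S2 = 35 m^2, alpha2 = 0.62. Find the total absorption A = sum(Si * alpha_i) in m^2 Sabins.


187 * 0.4 = 74.8
35 * 0.62 = 21.7
A_total = 74.8 + 21.7 = 96.5 m^2


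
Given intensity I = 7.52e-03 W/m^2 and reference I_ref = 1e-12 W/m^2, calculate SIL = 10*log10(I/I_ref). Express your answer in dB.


I / I_ref = 7.52e-03 / 1e-12 = 7.52e+09
SIL = 10 * log10(7.52e+09) = 98.762 dB


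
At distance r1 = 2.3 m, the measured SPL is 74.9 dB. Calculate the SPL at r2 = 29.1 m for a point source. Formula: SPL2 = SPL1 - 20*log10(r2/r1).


r2/r1 = 29.1/2.3 = 12.6522
Correction = 20*log10(12.6522) = 22.0433 dB
SPL2 = 74.9 - 22.0433 = 52.857 dB


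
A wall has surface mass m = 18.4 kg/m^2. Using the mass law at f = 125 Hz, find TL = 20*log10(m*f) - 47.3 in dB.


m * f = 18.4 * 125 = 2300
20*log10(2300) = 67.2346 dB
TL = 67.2346 - 47.3 = 19.935 dB


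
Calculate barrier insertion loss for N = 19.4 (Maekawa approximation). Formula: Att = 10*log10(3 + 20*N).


3 + 20*N = 3 + 20*19.4 = 391
Att = 10*log10(391) = 25.922 dB


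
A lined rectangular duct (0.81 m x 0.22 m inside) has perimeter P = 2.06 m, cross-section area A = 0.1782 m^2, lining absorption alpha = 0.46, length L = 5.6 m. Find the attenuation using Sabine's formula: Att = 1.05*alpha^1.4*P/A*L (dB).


alpha^1.4 = 0.46^1.4 = 0.337179
Attenuation rate = 1.05 * alpha^1.4 * P / A
= 1.05 * 0.337179 * 2.06 / 0.1782 = 4.09269 dB/m
Total Att = 4.09269 * 5.6 = 22.919 dB


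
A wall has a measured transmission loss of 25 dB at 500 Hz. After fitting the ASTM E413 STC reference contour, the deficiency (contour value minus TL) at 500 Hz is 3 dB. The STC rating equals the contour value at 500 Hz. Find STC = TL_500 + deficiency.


By ASTM E413, STC = value of the fitted reference contour at 500 Hz.
Contour value at 500 Hz = TL_500 + deficiency = 25 + 3 = 28
STC = 28


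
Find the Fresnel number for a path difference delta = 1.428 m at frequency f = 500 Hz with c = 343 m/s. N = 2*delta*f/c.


N = 2*delta*f/c = 2*delta/lambda, where lambda = c/f
lambda = 343 / 500 = 0.686 m
N = 2 * 1.428 / 0.686 = 4.1633


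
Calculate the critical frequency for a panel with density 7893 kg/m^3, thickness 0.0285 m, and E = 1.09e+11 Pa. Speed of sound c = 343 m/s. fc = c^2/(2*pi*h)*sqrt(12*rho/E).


12*rho/E = 12*7893/1.09e+11 = 8.68954e-07
sqrt(12*rho/E) = sqrt(8.68954e-07) = 0.000932177
c^2/(2*pi*h) = 343^2/(2*pi*0.0285) = 656997
fc = 656997 * 0.000932177 = 612.44 Hz


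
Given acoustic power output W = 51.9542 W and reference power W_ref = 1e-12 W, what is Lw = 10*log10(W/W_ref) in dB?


W / W_ref = 51.9542 / 1e-12 = 5.19542e+13
Lw = 10 * log10(5.19542e+13) = 137.16 dB


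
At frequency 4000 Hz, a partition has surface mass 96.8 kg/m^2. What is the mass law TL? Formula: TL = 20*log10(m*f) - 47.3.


m * f = 96.8 * 4000 = 387200
20*log10(387200) = 111.759 dB
TL = 111.759 - 47.3 = 64.459 dB


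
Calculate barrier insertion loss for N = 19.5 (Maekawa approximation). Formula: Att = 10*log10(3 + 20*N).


3 + 20*N = 3 + 20*19.5 = 393
Att = 10*log10(393) = 25.944 dB


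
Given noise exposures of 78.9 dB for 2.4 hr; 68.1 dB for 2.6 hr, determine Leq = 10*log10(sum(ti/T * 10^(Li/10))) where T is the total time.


T_total = 2.4 + 2.6 = 5.0 hr
(2.4/5.0) * 10^(78.9/10) = 3.72599e+07
(2.6/5.0) * 10^(68.1/10) = 3.3574e+06
Sum = 3.72599e+07 + 3.3574e+06 = 4.06173e+07
Leq = 10*log10(4.06173e+07) = 76.087 dB


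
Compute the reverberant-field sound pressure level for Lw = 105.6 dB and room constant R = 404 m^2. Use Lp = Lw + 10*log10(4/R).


4/R = 4/404 = 0.00990099
Lp = 105.6 + 10*log10(0.00990099) = 85.557 dB


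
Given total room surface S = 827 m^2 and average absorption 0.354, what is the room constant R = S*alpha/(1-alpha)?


R = 827 * 0.354 / (1 - 0.354) = 453.19 m^2


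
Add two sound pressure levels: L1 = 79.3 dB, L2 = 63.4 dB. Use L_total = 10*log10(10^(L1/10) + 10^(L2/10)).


10^(79.3/10) = 8.51138e+07
10^(63.4/10) = 2.18776e+06
Sum = 8.51138e+07 + 2.18776e+06 = 8.73016e+07
L_total = 10*log10(8.73016e+07) = 79.41 dB


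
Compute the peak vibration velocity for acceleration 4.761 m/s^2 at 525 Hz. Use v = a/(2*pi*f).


omega = 2*pi*f = 2*pi*525 = 3298.67 rad/s
v = a / omega = 4.761 / 3298.67 = 0.0014433 m/s


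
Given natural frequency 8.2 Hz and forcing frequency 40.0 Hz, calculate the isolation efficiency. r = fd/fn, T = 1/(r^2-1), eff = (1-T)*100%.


r = 40.0 / 8.2 = 4.87805
r^2 - 1 = 4.87805^2 - 1 = 22.7954
T = 1/22.7954 = 0.0438685
Efficiency = (1 - 0.0438685)*100 = 95.613 %


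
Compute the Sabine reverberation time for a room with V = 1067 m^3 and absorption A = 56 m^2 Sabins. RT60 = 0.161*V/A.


RT60 = 0.161 * 1067 / 56 = 3.0676 s


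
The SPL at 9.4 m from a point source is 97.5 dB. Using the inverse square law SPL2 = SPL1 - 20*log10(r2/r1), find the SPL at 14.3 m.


r2/r1 = 14.3/9.4 = 1.52128
Correction = 20*log10(1.52128) = 3.64418 dB
SPL2 = 97.5 - 3.64418 = 93.856 dB


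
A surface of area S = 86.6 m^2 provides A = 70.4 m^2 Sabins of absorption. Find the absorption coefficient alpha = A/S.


Absorption coefficient = absorbed power / incident power
alpha = A / S = 70.4 / 86.6 = 0.81293


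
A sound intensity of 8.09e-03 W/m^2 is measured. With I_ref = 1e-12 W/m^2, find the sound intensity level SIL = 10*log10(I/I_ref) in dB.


I / I_ref = 8.09e-03 / 1e-12 = 8.09e+09
SIL = 10 * log10(8.09e+09) = 99.079 dB


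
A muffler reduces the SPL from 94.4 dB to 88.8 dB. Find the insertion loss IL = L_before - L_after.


Insertion loss = SPL without muffler - SPL with muffler
IL = 94.4 - 88.8 = 5.6 dB


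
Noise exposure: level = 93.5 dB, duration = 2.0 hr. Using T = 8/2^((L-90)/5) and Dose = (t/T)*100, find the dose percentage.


T_allowed = 8 / 2^((93.5 - 90)/5) = 4.92458 hr
Dose = 2.0 / 4.92458 * 100 = 40.613 %


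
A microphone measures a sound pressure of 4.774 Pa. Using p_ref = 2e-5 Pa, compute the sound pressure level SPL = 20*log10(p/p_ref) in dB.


p / p_ref = 4.774 / 2e-5 = 238700
SPL = 20 * log10(238700) = 107.56 dB


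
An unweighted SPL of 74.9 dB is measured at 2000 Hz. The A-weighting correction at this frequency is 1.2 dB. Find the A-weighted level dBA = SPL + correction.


A-weighting table: 2000 Hz -> 1.2 dB correction
SPL_A = SPL + correction = 74.9 + (1.2) = 76.1 dBA


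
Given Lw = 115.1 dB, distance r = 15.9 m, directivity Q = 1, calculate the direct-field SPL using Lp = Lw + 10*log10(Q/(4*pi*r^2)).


4*pi*r^2 = 4*pi*15.9^2 = 3176.9 m^2
Q / (4*pi*r^2) = 1 / 3176.9 = 0.000314772
Lp = 115.1 + 10*log10(0.000314772) = 80.08 dB


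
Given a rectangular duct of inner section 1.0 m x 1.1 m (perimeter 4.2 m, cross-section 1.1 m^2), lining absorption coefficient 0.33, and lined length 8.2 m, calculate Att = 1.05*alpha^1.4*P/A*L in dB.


alpha^1.4 = 0.33^1.4 = 0.211797
Attenuation rate = 1.05 * alpha^1.4 * P / A
= 1.05 * 0.211797 * 4.2 / 1.1 = 0.849113 dB/m
Total Att = 0.849113 * 8.2 = 6.9627 dB


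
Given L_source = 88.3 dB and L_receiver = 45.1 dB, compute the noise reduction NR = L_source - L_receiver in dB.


NR = L_source - L_receiver (difference between source and receiving room levels)
NR = 88.3 - 45.1 = 43.2 dB


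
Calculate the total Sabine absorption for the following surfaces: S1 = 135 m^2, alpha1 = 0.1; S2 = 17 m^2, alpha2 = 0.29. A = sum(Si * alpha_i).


135 * 0.1 = 13.5
17 * 0.29 = 4.93
A_total = 13.5 + 4.93 = 18.43 m^2


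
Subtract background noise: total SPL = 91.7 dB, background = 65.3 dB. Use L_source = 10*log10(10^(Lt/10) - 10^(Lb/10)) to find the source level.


10^(91.7/10) = 1.47911e+09
10^(65.3/10) = 3.38844e+06
Difference = 1.47911e+09 - 3.38844e+06 = 1.47572e+09
L_source = 10*log10(1.47572e+09) = 91.69 dB


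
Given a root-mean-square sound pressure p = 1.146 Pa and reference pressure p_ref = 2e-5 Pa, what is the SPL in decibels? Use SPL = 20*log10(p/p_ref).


p / p_ref = 1.146 / 2e-5 = 57300
SPL = 20 * log10(57300) = 95.163 dB


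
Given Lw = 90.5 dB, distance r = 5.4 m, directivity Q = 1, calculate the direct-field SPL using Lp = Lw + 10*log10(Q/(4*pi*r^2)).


4*pi*r^2 = 4*pi*5.4^2 = 366.435 m^2
Q / (4*pi*r^2) = 1 / 366.435 = 0.002729
Lp = 90.5 + 10*log10(0.002729) = 64.86 dB


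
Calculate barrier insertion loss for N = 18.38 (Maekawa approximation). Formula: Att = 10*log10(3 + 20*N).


3 + 20*N = 3 + 20*18.38 = 370.6
Att = 10*log10(370.6) = 25.689 dB


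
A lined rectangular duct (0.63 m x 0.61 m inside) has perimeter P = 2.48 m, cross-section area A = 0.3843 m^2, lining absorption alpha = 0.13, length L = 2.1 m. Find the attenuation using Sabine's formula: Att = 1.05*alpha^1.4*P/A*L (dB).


alpha^1.4 = 0.13^1.4 = 0.0574805
Attenuation rate = 1.05 * alpha^1.4 * P / A
= 1.05 * 0.0574805 * 2.48 / 0.3843 = 0.389485 dB/m
Total Att = 0.389485 * 2.1 = 0.81792 dB


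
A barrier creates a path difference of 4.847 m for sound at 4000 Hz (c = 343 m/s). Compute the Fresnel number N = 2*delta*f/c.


N = 2*delta*f/c = 2*delta/lambda, where lambda = c/f
lambda = 343 / 4000 = 0.08575 m
N = 2 * 4.847 / 0.08575 = 113.05


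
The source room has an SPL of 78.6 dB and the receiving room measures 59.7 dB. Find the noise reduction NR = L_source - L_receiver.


NR = L_source - L_receiver (difference between source and receiving room levels)
NR = 78.6 - 59.7 = 18.9 dB


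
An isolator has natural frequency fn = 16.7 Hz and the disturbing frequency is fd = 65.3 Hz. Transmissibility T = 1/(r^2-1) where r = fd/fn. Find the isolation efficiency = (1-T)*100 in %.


r = 65.3 / 16.7 = 3.91018
r^2 - 1 = 3.91018^2 - 1 = 14.2895
T = 1/14.2895 = 0.0699815
Efficiency = (1 - 0.0699815)*100 = 93.002 %


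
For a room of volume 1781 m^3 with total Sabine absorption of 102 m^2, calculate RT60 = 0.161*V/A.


RT60 = 0.161 * 1781 / 102 = 2.8112 s


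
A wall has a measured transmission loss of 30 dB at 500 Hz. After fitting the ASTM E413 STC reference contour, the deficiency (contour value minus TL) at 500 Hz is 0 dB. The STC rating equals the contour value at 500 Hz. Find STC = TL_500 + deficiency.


By ASTM E413, STC = value of the fitted reference contour at 500 Hz.
Contour value at 500 Hz = TL_500 + deficiency = 30 + 0 = 30
STC = 30


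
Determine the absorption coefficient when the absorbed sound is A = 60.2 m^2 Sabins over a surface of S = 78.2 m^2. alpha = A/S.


Absorption coefficient = absorbed power / incident power
alpha = A / S = 60.2 / 78.2 = 0.76982


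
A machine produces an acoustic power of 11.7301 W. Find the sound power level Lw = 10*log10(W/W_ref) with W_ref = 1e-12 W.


W / W_ref = 11.7301 / 1e-12 = 1.17301e+13
Lw = 10 * log10(1.17301e+13) = 130.69 dB


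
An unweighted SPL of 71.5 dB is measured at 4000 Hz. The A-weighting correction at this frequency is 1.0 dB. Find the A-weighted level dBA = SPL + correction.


A-weighting table: 4000 Hz -> 1.0 dB correction
SPL_A = SPL + correction = 71.5 + (1.0) = 72.5 dBA


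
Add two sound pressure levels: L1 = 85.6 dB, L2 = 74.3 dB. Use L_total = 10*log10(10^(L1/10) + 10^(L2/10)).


10^(85.6/10) = 3.63078e+08
10^(74.3/10) = 2.69153e+07
Sum = 3.63078e+08 + 2.69153e+07 = 3.89993e+08
L_total = 10*log10(3.89993e+08) = 85.911 dB


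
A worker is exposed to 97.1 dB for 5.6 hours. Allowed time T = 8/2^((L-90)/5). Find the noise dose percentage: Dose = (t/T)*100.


T_allowed = 8 / 2^((97.1 - 90)/5) = 2.9897 hr
Dose = 5.6 / 2.9897 * 100 = 187.31 %


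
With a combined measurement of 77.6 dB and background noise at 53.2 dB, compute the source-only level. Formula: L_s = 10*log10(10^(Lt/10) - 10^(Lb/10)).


10^(77.6/10) = 5.7544e+07
10^(53.2/10) = 208930
Difference = 5.7544e+07 - 208930 = 5.73351e+07
L_source = 10*log10(5.73351e+07) = 77.584 dB


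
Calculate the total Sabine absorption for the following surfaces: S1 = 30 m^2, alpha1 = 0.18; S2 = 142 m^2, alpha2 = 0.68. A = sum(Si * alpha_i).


30 * 0.18 = 5.4
142 * 0.68 = 96.56
A_total = 5.4 + 96.56 = 101.96 m^2


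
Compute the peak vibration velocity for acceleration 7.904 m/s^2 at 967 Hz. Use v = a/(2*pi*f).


omega = 2*pi*f = 2*pi*967 = 6075.84 rad/s
v = a / omega = 7.904 / 6075.84 = 0.0013009 m/s


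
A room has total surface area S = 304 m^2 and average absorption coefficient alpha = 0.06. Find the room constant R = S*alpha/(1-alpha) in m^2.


R = 304 * 0.06 / (1 - 0.06) = 19.404 m^2


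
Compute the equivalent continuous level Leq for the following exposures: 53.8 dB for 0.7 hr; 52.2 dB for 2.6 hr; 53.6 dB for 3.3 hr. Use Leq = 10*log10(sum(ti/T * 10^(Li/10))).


T_total = 0.7 + 2.6 + 3.3 = 6.6 hr
(0.7/6.6) * 10^(53.8/10) = 25442.2
(2.6/6.6) * 10^(52.2/10) = 65377.7
(3.3/6.6) * 10^(53.6/10) = 114543
Sum = 25442.2 + 65377.7 + 114543 = 205363
Leq = 10*log10(205363) = 53.125 dB


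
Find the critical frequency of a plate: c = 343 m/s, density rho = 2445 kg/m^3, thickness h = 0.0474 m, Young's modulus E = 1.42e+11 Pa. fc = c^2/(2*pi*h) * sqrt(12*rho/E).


12*rho/E = 12*2445/1.42e+11 = 2.0662e-07
sqrt(12*rho/E) = sqrt(2.0662e-07) = 0.000454555
c^2/(2*pi*h) = 343^2/(2*pi*0.0474) = 395030
fc = 395030 * 0.000454555 = 179.56 Hz


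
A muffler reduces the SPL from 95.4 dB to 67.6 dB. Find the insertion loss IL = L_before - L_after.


Insertion loss = SPL without muffler - SPL with muffler
IL = 95.4 - 67.6 = 27.8 dB


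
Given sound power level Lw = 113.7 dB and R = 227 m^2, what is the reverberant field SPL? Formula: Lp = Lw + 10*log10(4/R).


4/R = 4/227 = 0.0176211
Lp = 113.7 + 10*log10(0.0176211) = 96.16 dB


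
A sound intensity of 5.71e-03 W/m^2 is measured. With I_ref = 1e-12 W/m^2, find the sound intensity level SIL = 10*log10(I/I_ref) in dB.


I / I_ref = 5.71e-03 / 1e-12 = 5.71e+09
SIL = 10 * log10(5.71e+09) = 97.566 dB


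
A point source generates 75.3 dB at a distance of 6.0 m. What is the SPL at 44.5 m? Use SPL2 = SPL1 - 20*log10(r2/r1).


r2/r1 = 44.5/6.0 = 7.41667
Correction = 20*log10(7.41667) = 17.4042 dB
SPL2 = 75.3 - 17.4042 = 57.896 dB


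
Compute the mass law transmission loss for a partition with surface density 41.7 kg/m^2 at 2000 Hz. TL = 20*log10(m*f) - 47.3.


m * f = 41.7 * 2000 = 83400
20*log10(83400) = 98.4233 dB
TL = 98.4233 - 47.3 = 51.123 dB


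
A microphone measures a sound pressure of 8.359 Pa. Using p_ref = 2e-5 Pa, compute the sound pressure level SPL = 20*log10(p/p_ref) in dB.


p / p_ref = 8.359 / 2e-5 = 417950
SPL = 20 * log10(417950) = 112.42 dB


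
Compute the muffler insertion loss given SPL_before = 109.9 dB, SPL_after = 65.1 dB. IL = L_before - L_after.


Insertion loss = SPL without muffler - SPL with muffler
IL = 109.9 - 65.1 = 44.8 dB
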